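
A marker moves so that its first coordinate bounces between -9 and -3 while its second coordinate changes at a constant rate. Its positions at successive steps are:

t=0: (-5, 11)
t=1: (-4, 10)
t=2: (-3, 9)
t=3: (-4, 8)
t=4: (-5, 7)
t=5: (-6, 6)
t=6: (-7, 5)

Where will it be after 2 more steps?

(-9, 3)

The first coordinate travels 1 per step and bounces off the walls at -9 and -3.
  step 7: -7 → -8
  step 8: -8 → -9
The second coordinate changes by -1 each step: at step 8 it is 3.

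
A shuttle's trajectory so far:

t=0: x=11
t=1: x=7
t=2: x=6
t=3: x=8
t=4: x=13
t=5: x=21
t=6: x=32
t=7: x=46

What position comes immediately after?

Taking differences between consecutive positions: -4, -1, +2, +5, +8, +11, +14. These grow by +3 each step.
step 8: 46 + 17 → x=63

x=63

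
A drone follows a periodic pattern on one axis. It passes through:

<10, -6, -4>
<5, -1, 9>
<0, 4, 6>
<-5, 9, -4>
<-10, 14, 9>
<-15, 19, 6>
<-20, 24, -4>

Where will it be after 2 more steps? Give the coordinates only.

First: linear, -5 per step → -30 at step 8.
Second: linear, +5 per step → 34 at step 8.
Third: cycles through -4, 9, 6 every 3 steps. Step 8 lands at position 2 of the cycle → 6.

<-30, 34, 6>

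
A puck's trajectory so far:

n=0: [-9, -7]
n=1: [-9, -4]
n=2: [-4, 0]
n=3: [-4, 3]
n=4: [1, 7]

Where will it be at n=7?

[6, 17]

Differencing gives [+0, +3], [+5, +4], [+0, +3], [+5, +4]. This is the pattern [+0, +3], [+5, +4] repeated.
step 5: apply [+0, +3] → [1, 10]
step 6: apply [+5, +4] → [6, 14]
step 7: apply [+0, +3] → [6, 17]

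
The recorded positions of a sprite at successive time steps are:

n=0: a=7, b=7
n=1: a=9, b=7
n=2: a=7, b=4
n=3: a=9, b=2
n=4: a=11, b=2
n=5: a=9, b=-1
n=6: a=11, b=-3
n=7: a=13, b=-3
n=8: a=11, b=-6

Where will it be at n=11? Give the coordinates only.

Differencing gives (+2, +0), (-2, -3), (+2, -2), (+2, +0), (-2, -3), (+2, -2), (+2, +0), (-2, -3). This is the pattern (+2, +0), (-2, -3), (+2, -2) repeated.
step 9: apply (+2, -2) → a=13, b=-8
step 10: apply (+2, +0) → a=15, b=-8
step 11: apply (-2, -3) → a=13, b=-11

a=13, b=-11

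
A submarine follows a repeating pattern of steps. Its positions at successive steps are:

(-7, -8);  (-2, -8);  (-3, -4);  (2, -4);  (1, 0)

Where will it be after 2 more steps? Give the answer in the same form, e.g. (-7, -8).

(5, 4)

The moves between consecutive positions are (+5, +0), (-1, +4), (+5, +0), (-1, +4); they repeat the 2-cycle [(+5, +0), (-1, +4)].
step 5: apply (+5, +0) → (6, 0)
step 6: apply (-1, +4) → (5, 4)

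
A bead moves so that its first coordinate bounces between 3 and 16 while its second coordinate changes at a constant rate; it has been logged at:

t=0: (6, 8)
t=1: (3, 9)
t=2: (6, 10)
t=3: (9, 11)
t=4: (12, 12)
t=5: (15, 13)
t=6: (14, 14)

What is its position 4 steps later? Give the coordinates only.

(4, 18)

The first coordinate reflects between 3 and 16, moving 3 per step.
  step 7: 14 → 11
  step 8: 11 → 8
  step 9: 8 → 5
  step 10: 5 → 4
The second coordinate changes by +1 each step: at step 10 it is 18.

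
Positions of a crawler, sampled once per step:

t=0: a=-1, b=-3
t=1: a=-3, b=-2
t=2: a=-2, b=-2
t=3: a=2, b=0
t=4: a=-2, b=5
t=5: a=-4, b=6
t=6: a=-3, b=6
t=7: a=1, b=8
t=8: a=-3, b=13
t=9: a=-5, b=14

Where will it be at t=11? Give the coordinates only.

Step-to-step displacements: (-2,+1), (+1,+0), (+4,+2), (-4,+5), (-2,+1), (+1,+0), (+4,+2), (-4,+5), (-2,+1) — a repeating cycle of length 4.
step 10: apply (+1,+0) → a=-4, b=14
step 11: apply (+4,+2) → a=0, b=16

a=0, b=16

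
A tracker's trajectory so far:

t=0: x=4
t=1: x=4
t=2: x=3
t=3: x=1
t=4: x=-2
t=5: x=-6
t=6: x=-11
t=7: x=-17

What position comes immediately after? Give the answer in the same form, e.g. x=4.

x=-24

Successive displacements: +0, -1, -2, -3, -4, -5, -6 — each changes by -1.
step 8: -17 − 7 → x=-24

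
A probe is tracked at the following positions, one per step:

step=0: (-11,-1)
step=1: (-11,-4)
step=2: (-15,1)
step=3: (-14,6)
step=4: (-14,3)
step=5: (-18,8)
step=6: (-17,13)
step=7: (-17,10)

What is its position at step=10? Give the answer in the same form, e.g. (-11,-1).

Differencing gives (+0,-3), (-4,+5), (+1,+5), (+0,-3), (-4,+5), (+1,+5), (+0,-3). This is the pattern (+0,-3), (-4,+5), (+1,+5) repeated.
step 8: apply (-4,+5) → (-21,15)
step 9: apply (+1,+5) → (-20,20)
step 10: apply (+0,-3) → (-20,17)

(-20,17)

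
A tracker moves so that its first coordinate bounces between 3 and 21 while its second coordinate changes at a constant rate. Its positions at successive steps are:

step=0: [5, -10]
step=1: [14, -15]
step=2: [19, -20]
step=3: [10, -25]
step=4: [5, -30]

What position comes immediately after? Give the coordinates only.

The first coordinate reflects between 3 and 21, moving 9 per step.
  step 5: 5 → 14
The second coordinate changes by -5 each step: at step 5 it is -35.

[14, -35]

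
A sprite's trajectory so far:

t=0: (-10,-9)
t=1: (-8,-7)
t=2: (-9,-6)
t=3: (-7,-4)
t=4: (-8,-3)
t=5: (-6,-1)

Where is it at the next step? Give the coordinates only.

(-7,0)

The moves between consecutive positions are (+2,+2), (-1,+1), (+2,+2), (-1,+1), (+2,+2); they repeat the 2-cycle [(+2,+2), (-1,+1)].
step 6: apply (-1,+1) → (-7,0)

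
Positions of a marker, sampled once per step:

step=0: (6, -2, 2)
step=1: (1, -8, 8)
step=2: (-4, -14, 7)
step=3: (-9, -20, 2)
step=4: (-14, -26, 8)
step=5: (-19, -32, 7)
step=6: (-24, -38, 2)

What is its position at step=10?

First: linear, -5 per step → -44 at step 10.
Second: linear, -6 per step → -62 at step 10.
Third: cycles through 2, 8, 7 every 3 steps. Step 10 lands at position 1 of the cycle → 8.

(-44, -62, 8)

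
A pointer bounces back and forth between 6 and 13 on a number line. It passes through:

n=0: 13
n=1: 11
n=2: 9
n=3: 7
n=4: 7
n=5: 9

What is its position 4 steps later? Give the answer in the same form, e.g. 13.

The value reflects between 6 and 13, moving 2 per step.
  step 6: 9 → 11
  step 7: 11 → 13
  step 8: 13 → 11
  step 9: 11 → 9

9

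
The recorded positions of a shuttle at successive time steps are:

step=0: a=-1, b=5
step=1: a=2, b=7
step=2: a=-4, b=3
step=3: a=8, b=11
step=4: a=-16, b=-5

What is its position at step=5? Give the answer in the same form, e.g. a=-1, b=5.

The jumps are (+3, +2), (-6, -4), (+12, +8), (-24, -16) — a geometric progression with ratio -2.
step 5: a=-16, b=-5 + (+48, +32) → a=32, b=27

a=32, b=27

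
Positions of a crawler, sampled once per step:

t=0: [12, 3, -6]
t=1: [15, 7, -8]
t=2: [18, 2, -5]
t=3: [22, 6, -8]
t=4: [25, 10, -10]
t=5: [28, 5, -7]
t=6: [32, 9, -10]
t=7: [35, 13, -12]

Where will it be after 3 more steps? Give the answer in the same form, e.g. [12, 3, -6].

Step-to-step displacements: [+3, +4, -2], [+3, -5, +3], [+4, +4, -3], [+3, +4, -2], [+3, -5, +3], [+4, +4, -3], [+3, +4, -2] — a repeating cycle of length 3.
step 8: apply [+3, -5, +3] → [38, 8, -9]
step 9: apply [+4, +4, -3] → [42, 12, -12]
step 10: apply [+3, +4, -2] → [45, 16, -14]

[45, 16, -14]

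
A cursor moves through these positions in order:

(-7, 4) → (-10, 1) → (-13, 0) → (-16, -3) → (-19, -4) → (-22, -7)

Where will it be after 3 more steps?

Differencing gives (-3, -3), (-3, -1), (-3, -3), (-3, -1), (-3, -3). This is the pattern (-3, -3), (-3, -1) repeated.
step 6: apply (-3, -1) → (-25, -8)
step 7: apply (-3, -3) → (-28, -11)
step 8: apply (-3, -1) → (-31, -12)

(-31, -12)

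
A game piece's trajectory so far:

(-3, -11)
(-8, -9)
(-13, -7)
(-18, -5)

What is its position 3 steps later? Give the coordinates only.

The position changes by (-5, +2) every step.
step 4: (-18, -5) + (-5, +2) → (-23, -3)
step 5: (-23, -3) + (-5, +2) → (-28, -1)
step 6: (-28, -1) + (-5, +2) → (-33, 1)

(-33, 1)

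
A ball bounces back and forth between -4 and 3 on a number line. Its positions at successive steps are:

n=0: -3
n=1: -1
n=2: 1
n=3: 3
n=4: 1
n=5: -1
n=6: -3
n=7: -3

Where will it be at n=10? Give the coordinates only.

The value reflects between -4 and 3, moving 2 per step.
  step 8: -3 → -1
  step 9: -1 → 1
  step 10: 1 → 3

3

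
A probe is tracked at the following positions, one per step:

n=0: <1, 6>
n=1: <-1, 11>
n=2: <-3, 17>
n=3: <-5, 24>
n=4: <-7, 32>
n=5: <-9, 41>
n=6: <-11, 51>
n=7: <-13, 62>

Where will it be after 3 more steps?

Successive displacements: <-2, +5>, <-2, +6>, <-2, +7>, <-2, +8>, <-2, +9>, <-2, +10>, <-2, +11> — each changes by <+0, +1>.
step 8: <-13, 62> + <-2, +12> → <-15, 74>
step 9: <-15, 74> + <-2, +13> → <-17, 87>
step 10: <-17, 87> + <-2, +14> → <-19, 101>

<-19, 101>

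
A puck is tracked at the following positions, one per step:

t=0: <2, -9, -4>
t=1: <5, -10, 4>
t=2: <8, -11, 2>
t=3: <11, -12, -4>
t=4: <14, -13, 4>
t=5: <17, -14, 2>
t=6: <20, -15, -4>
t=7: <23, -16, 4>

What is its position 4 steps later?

<35, -20, 2>

The first coordinate changes by +3 each step, so at step 11 it is 2 + 11·(3) = 35.
The second coordinate changes by -1 each step, so at step 11 it is -9 + 11·(-1) = -20.
The third coordinate repeats the cycle [-4, 4, 2] with period 3; step 11 mod 3 = 2, giving 2.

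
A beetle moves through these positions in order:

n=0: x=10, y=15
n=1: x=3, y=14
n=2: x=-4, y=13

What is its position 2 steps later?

The position changes by (-7, -1) every step.
step 3: x=-4, y=13 + (-7, -1) → x=-11, y=12
step 4: x=-11, y=12 + (-7, -1) → x=-18, y=11

x=-18, y=11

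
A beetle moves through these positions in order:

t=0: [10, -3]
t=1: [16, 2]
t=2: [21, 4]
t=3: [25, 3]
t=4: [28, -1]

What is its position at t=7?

[31, -31]

First differences are [+6, +5], [+5, +2], [+4, -1], [+3, -4]; their common second difference is [-1, -3] (constant acceleration).
step 5: [28, -1] + [+2, -7] → [30, -8]
step 6: [30, -8] + [+1, -10] → [31, -18]
step 7: [31, -18] + [+0, -13] → [31, -31]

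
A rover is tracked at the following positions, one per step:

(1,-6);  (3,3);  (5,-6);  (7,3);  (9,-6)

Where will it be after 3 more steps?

(15,3)

The first coordinate changes by +2 each step, so at step 7 it is 1 + 7·(2) = 15.
The second coordinate repeats the cycle [-6, 3] with period 2; step 7 mod 2 = 1, giving 3.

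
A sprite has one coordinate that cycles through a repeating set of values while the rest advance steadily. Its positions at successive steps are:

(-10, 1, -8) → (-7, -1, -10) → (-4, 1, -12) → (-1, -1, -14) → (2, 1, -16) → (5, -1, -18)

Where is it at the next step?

First: linear, +3 per step → 8 at step 6.
Second: cycles through 1, -1 every 2 steps. Step 6 lands at position 0 of the cycle → 1.
Third: linear, -2 per step → -20 at step 6.

(8, 1, -20)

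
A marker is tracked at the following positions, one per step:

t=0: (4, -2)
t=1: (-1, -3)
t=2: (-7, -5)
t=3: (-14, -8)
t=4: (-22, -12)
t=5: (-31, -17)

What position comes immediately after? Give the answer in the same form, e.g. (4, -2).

(-41, -23)

Taking differences between consecutive positions: (-5, -1), (-6, -2), (-7, -3), (-8, -4), (-9, -5). These grow by (-1, -1) each step.
step 6: (-31, -17) + (-10, -6) → (-41, -23)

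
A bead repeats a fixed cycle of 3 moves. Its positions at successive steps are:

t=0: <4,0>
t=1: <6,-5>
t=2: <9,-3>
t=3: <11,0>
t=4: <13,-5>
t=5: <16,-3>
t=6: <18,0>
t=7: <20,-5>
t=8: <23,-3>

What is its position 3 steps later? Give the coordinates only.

<30,-3>

Differencing gives <+2,-5>, <+3,+2>, <+2,+3>, <+2,-5>, <+3,+2>, <+2,+3>, <+2,-5>, <+3,+2>. This is the pattern <+2,-5>, <+3,+2>, <+2,+3> repeated.
step 9: apply <+2,+3> → <25,0>
step 10: apply <+2,-5> → <27,-5>
step 11: apply <+3,+2> → <30,-3>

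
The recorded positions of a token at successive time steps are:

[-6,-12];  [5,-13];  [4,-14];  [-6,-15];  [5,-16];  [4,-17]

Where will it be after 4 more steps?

[-6,-21]

The first coordinate repeats the cycle [-6, 5, 4] with period 3; step 9 mod 3 = 0, giving -6.
The second coordinate changes by -1 each step, so at step 9 it is -12 + 9·(-1) = -21.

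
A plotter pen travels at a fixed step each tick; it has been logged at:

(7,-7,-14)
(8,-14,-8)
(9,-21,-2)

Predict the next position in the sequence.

(10,-28,4)

The position changes by (+1,-7,+6) every step.
step 3: (9,-21,-2) + (+1,-7,+6) → (10,-28,4)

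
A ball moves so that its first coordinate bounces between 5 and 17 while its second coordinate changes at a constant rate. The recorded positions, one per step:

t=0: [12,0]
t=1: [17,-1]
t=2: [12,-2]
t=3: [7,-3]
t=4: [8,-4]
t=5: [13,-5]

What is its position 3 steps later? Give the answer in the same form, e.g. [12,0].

[6,-8]

The first coordinate reflects between 5 and 17, moving 5 per step.
  step 6: 13 → 16
  step 7: 16 → 11
  step 8: 11 → 6
The second coordinate changes by -1 each step: at step 8 it is -8.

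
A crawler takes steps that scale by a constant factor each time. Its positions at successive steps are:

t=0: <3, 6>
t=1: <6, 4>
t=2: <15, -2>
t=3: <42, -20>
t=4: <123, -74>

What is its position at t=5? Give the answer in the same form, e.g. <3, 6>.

<366, -236>

Step-to-step displacements: <+3, -2>, <+9, -6>, <+27, -18>, <+81, -54>; each is 3× the previous.
step 5: <123, -74> + <+243, -162> → <366, -236>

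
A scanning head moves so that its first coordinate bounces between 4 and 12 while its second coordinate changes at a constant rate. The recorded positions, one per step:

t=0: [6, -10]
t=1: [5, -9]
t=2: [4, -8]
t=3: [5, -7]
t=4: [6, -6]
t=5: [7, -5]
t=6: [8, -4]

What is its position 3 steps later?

The first coordinate travels 1 per step and bounces off the walls at 4 and 12.
  step 7: 8 → 9
  step 8: 9 → 10
  step 9: 10 → 11
The second coordinate changes by +1 each step: at step 9 it is -1.

[11, -1]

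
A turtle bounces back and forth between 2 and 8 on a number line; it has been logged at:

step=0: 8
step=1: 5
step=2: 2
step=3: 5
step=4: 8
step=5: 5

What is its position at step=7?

The value travels 3 per step and bounces off the walls at 2 and 8.
  step 6: 5 → 2
  step 7: 2 → 5

5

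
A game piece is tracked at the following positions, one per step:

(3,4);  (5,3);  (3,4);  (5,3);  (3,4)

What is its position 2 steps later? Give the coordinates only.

Step-to-step displacements: (+2,-1), (-2,+1), (+2,-1), (-2,+1); each is -1× the previous.
step 5: (3,4) + (+2,-1) → (5,3)
step 6: (5,3) + (-2,+1) → (3,4)

(3,4)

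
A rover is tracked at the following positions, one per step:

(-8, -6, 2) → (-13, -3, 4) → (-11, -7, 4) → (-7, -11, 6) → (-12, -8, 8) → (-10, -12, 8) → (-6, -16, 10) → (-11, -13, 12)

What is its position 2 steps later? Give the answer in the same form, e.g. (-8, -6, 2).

(-5, -21, 14)

Step-to-step displacements: (-5, +3, +2), (+2, -4, +0), (+4, -4, +2), (-5, +3, +2), (+2, -4, +0), (+4, -4, +2), (-5, +3, +2) — a repeating cycle of length 3.
step 8: apply (+2, -4, +0) → (-9, -17, 12)
step 9: apply (+4, -4, +2) → (-5, -21, 14)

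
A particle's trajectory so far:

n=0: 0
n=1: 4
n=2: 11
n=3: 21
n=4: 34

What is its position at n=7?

Successive displacements: +4, +7, +10, +13 — each changes by +3.
step 5: 34 + 16 → 50
step 6: 50 + 19 → 69
step 7: 69 + 22 → 91

91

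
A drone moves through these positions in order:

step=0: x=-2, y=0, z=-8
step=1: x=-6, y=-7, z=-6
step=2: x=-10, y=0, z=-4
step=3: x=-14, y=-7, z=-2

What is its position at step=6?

X: linear, -4 per step → -26 at step 6.
Y: cycles through 0, -7 every 2 steps. Step 6 lands at position 0 of the cycle → 0.
Z: linear, +2 per step → 4 at step 6.

x=-26, y=0, z=4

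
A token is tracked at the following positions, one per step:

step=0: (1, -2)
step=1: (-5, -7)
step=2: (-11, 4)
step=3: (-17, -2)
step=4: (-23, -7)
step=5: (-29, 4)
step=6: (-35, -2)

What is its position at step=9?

The first coordinate changes by -6 each step, so at step 9 it is 1 + 9·(-6) = -53.
The second coordinate repeats the cycle [-2, -7, 4] with period 3; step 9 mod 3 = 0, giving -2.

(-53, -2)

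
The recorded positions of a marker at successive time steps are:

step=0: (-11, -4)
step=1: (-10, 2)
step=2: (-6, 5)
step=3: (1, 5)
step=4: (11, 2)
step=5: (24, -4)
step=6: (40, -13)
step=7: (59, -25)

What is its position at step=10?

(134, -79)

Successive displacements: (+1, +6), (+4, +3), (+7, +0), (+10, -3), (+13, -6), (+16, -9), (+19, -12) — each changes by (+3, -3).
step 8: (59, -25) + (+22, -15) → (81, -40)
step 9: (81, -40) + (+25, -18) → (106, -58)
step 10: (106, -58) + (+28, -21) → (134, -79)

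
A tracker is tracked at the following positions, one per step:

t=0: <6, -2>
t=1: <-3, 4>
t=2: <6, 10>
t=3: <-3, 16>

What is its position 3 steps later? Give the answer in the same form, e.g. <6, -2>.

The first coordinate repeats the cycle [6, -3] with period 2; step 6 mod 2 = 0, giving 6.
The second coordinate changes by +6 each step, so at step 6 it is -2 + 6·(6) = 34.

<6, 34>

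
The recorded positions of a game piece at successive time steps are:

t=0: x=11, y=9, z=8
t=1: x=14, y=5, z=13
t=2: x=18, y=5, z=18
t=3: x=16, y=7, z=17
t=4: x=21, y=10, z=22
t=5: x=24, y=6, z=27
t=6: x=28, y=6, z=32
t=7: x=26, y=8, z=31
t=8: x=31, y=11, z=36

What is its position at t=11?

The moves between consecutive positions are (+3,-4,+5), (+4,+0,+5), (-2,+2,-1), (+5,+3,+5), (+3,-4,+5), (+4,+0,+5), (-2,+2,-1), (+5,+3,+5); they repeat the 4-cycle [(+3,-4,+5), (+4,+0,+5), (-2,+2,-1), (+5,+3,+5)].
step 9: apply (+3,-4,+5) → x=34, y=7, z=41
step 10: apply (+4,+0,+5) → x=38, y=7, z=46
step 11: apply (-2,+2,-1) → x=36, y=9, z=45

x=36, y=9, z=45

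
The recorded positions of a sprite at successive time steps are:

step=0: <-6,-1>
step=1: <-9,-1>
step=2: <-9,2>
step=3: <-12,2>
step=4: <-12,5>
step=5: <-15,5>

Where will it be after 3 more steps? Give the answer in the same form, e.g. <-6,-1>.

<-18,11>

The moves between consecutive positions are <-3,+0>, <+0,+3>, <-3,+0>, <+0,+3>, <-3,+0>; they repeat the 2-cycle [<-3,+0>, <+0,+3>].
step 6: apply <+0,+3> → <-15,8>
step 7: apply <-3,+0> → <-18,8>
step 8: apply <+0,+3> → <-18,11>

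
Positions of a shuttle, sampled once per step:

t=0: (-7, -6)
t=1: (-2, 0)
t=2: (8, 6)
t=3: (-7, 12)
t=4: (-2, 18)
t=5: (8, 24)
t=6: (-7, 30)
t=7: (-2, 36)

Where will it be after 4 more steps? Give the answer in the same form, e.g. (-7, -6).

(8, 60)

The first coordinate repeats the cycle [-7, -2, 8] with period 3; step 11 mod 3 = 2, giving 8.
The second coordinate changes by +6 each step, so at step 11 it is -6 + 11·(6) = 60.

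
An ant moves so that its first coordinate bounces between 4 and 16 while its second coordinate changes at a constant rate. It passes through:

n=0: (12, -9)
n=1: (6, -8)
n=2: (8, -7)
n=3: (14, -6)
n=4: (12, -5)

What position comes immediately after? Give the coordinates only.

The first coordinate travels 6 per step and bounces off the walls at 4 and 16.
  step 5: 12 → 6
The second coordinate changes by +1 each step: at step 5 it is -4.

(6, -4)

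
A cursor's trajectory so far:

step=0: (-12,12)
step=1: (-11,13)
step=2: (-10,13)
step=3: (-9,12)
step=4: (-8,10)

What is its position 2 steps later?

(-6,3)

Taking differences between consecutive positions: (+1,+1), (+1,+0), (+1,-1), (+1,-2). These grow by (+0,-1) each step.
step 5: (-8,10) + (+1,-3) → (-7,7)
step 6: (-7,7) + (+1,-4) → (-6,3)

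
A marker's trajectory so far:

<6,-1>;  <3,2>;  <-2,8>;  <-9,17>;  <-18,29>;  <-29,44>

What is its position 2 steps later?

Taking differences between consecutive positions: <-3,+3>, <-5,+6>, <-7,+9>, <-9,+12>, <-11,+15>. These grow by <-2,+3> each step.
step 6: <-29,44> + <-13,+18> → <-42,62>
step 7: <-42,62> + <-15,+21> → <-57,83>

<-57,83>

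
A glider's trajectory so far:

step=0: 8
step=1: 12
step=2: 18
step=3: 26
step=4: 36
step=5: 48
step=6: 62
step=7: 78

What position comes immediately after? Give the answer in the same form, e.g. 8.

Successive displacements: +4, +6, +8, +10, +12, +14, +16 — each changes by +2.
step 8: 78 + 18 → 96

96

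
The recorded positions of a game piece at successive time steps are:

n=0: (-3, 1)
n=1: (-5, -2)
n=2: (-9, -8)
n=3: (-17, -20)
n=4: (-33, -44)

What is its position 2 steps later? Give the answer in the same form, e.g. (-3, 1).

(-129, -188)

Step-to-step displacements: (-2, -3), (-4, -6), (-8, -12), (-16, -24); each is 2× the previous.
step 5: (-33, -44) + (-32, -48) → (-65, -92)
step 6: (-65, -92) + (-64, -96) → (-129, -188)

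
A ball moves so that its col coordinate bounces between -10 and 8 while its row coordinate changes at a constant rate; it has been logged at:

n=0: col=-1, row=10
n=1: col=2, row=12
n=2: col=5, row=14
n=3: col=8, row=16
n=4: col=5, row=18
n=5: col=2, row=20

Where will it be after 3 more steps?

col=-7, row=26

The col coordinate reflects between -10 and 8, moving 3 per step.
  step 6: 2 → -1
  step 7: -1 → -4
  step 8: -4 → -7
The row coordinate changes by +2 each step: at step 8 it is 26.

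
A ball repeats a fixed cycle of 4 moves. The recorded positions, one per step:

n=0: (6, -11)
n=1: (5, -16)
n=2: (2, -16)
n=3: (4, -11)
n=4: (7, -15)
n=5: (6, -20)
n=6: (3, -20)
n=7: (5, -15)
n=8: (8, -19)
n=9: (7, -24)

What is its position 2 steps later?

(6, -19)

Differencing gives (-1, -5), (-3, +0), (+2, +5), (+3, -4), (-1, -5), (-3, +0), (+2, +5), (+3, -4), (-1, -5). This is the pattern (-1, -5), (-3, +0), (+2, +5), (+3, -4) repeated.
step 10: apply (-3, +0) → (4, -24)
step 11: apply (+2, +5) → (6, -19)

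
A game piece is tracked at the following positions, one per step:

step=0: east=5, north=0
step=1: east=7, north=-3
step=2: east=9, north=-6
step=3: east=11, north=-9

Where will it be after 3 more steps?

east=17, north=-18

Constant displacement of (+2, -3) per step.
step 4: east=11, north=-9 + (+2, -3) → east=13, north=-12
step 5: east=13, north=-12 + (+2, -3) → east=15, north=-15
step 6: east=15, north=-15 + (+2, -3) → east=17, north=-18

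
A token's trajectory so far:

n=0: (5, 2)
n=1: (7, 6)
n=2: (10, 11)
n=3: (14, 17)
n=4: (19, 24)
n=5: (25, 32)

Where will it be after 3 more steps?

Successive displacements: (+2, +4), (+3, +5), (+4, +6), (+5, +7), (+6, +8) — each changes by (+1, +1).
step 6: (25, 32) + (+7, +9) → (32, 41)
step 7: (32, 41) + (+8, +10) → (40, 51)
step 8: (40, 51) + (+9, +11) → (49, 62)

(49, 62)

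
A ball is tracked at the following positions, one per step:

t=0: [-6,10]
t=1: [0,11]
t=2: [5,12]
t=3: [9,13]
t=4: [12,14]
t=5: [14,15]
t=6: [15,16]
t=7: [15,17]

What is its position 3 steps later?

[9,20]

Taking differences between consecutive positions: [+6,+1], [+5,+1], [+4,+1], [+3,+1], [+2,+1], [+1,+1], [+0,+1]. These grow by [-1,+0] each step.
step 8: [15,17] + [-1,+1] → [14,18]
step 9: [14,18] + [-2,+1] → [12,19]
step 10: [12,19] + [-3,+1] → [9,20]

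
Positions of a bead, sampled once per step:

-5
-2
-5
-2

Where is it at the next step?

Step-to-step displacements: +3, -3, +3; each is -1× the previous.
step 4: -2 − 3 → -5

-5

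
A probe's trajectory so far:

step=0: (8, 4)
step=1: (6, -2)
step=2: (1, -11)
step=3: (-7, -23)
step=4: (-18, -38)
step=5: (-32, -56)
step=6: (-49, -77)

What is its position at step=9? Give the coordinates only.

First differences are (-2, -6), (-5, -9), (-8, -12), (-11, -15), (-14, -18), (-17, -21); their common second difference is (-3, -3) (constant acceleration).
step 7: (-49, -77) + (-20, -24) → (-69, -101)
step 8: (-69, -101) + (-23, -27) → (-92, -128)
step 9: (-92, -128) + (-26, -30) → (-118, -158)

(-118, -158)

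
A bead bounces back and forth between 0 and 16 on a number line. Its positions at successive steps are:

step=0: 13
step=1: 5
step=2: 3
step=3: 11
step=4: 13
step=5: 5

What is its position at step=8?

13

The value reflects between 0 and 16, moving 8 per step.
  step 6: 5 → 3
  step 7: 3 → 11
  step 8: 11 → 13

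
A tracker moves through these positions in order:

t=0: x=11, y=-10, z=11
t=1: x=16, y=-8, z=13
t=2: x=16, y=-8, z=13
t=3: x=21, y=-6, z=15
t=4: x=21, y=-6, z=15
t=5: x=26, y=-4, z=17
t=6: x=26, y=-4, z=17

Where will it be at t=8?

Differencing gives (+5,+2,+2), (+0,+0,+0), (+5,+2,+2), (+0,+0,+0), (+5,+2,+2), (+0,+0,+0). This is the pattern (+5,+2,+2), (+0,+0,+0) repeated.
step 7: apply (+5,+2,+2) → x=31, y=-2, z=19
step 8: apply (+0,+0,+0) → x=31, y=-2, z=19

x=31, y=-2, z=19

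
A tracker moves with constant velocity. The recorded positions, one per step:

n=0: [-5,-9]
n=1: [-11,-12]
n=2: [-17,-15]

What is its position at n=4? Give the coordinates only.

The position changes by [-6,-3] every step.
step 3: [-17,-15] + [-6,-3] → [-23,-18]
step 4: [-23,-18] + [-6,-3] → [-29,-21]

[-29,-21]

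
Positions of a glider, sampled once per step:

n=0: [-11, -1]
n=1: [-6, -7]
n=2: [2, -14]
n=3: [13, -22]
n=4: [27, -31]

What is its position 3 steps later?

[87, -64]

First differences are [+5, -6], [+8, -7], [+11, -8], [+14, -9]; their common second difference is [+3, -1] (constant acceleration).
step 5: [27, -31] + [+17, -10] → [44, -41]
step 6: [44, -41] + [+20, -11] → [64, -52]
step 7: [64, -52] + [+23, -12] → [87, -64]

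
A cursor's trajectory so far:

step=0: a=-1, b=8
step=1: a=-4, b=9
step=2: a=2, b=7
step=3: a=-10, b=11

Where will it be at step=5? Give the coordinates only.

a=-34, b=19

Consecutive displacements (-3,+1), (+6,-2), (-12,+4) scale by a factor of -2 each step.
step 4: a=-10, b=11 + (+24,-8) → a=14, b=3
step 5: a=14, b=3 + (-48,+16) → a=-34, b=19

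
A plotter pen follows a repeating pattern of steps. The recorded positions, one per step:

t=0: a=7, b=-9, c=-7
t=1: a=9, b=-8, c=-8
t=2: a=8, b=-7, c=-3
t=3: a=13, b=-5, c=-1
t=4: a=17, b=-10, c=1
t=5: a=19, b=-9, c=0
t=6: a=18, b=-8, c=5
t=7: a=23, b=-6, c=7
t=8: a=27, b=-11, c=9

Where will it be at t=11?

The moves between consecutive positions are (+2, +1, -1), (-1, +1, +5), (+5, +2, +2), (+4, -5, +2), (+2, +1, -1), (-1, +1, +5), (+5, +2, +2), (+4, -5, +2); they repeat the 4-cycle [(+2, +1, -1), (-1, +1, +5), (+5, +2, +2), (+4, -5, +2)].
step 9: apply (+2, +1, -1) → a=29, b=-10, c=8
step 10: apply (-1, +1, +5) → a=28, b=-9, c=13
step 11: apply (+5, +2, +2) → a=33, b=-7, c=15

a=33, b=-7, c=15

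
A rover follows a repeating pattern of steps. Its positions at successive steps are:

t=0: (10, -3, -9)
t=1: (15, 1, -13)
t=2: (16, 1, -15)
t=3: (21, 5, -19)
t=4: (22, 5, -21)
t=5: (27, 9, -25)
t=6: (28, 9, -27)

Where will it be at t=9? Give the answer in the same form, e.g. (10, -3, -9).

(39, 17, -37)

Differencing gives (+5, +4, -4), (+1, +0, -2), (+5, +4, -4), (+1, +0, -2), (+5, +4, -4), (+1, +0, -2). This is the pattern (+5, +4, -4), (+1, +0, -2) repeated.
step 7: apply (+5, +4, -4) → (33, 13, -31)
step 8: apply (+1, +0, -2) → (34, 13, -33)
step 9: apply (+5, +4, -4) → (39, 17, -37)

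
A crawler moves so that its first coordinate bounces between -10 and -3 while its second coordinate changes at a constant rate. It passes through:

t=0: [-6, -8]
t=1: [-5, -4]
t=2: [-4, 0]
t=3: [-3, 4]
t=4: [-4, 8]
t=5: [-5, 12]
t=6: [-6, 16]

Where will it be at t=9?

The first coordinate reflects between -10 and -3, moving 1 per step.
  step 7: -6 → -7
  step 8: -7 → -8
  step 9: -8 → -9
The second coordinate changes by +4 each step: at step 9 it is 28.

[-9, 28]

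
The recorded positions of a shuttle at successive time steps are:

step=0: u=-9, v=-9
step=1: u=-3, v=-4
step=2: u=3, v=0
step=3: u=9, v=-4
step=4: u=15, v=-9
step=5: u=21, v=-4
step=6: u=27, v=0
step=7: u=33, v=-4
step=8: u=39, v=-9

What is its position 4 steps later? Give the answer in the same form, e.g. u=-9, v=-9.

U: linear, +6 per step → 63 at step 12.
V: cycles through -9, -4, 0, -4 every 4 steps. Step 12 lands at position 0 of the cycle → -9.

u=63, v=-9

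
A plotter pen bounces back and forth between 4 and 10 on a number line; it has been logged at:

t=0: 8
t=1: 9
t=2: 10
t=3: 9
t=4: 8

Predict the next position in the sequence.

7

The value travels 1 per step and bounces off the walls at 4 and 10.
  step 5: 8 → 7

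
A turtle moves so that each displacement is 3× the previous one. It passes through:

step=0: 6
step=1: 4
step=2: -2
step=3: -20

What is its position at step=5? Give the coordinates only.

Step-to-step displacements: -2, -6, -18; each is 3× the previous.
step 4: -20 − 54 → -74
step 5: -74 − 162 → -236

-236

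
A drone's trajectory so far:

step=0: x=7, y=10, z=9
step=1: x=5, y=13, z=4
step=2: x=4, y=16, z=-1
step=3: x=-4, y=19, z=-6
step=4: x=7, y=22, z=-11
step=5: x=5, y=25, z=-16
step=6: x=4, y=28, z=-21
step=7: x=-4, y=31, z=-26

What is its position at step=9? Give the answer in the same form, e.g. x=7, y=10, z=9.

x=5, y=37, z=-36

X: cycles through 7, 5, 4, -4 every 4 steps. Step 9 lands at position 1 of the cycle → 5.
Y: linear, +3 per step → 37 at step 9.
Z: linear, -5 per step → -36 at step 9.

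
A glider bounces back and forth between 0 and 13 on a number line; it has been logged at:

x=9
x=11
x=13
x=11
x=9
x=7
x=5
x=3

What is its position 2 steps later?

The value reflects between 0 and 13, moving 2 per step.
  step 8: 3 → 1
  step 9: 1 → 1

x=1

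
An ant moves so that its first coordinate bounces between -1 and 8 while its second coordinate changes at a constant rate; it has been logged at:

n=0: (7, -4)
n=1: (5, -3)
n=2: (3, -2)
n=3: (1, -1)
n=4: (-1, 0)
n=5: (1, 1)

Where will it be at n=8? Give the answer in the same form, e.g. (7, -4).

(7, 4)

The first coordinate travels 2 per step and bounces off the walls at -1 and 8.
  step 6: 1 → 3
  step 7: 3 → 5
  step 8: 5 → 7
The second coordinate changes by +1 each step: at step 8 it is 4.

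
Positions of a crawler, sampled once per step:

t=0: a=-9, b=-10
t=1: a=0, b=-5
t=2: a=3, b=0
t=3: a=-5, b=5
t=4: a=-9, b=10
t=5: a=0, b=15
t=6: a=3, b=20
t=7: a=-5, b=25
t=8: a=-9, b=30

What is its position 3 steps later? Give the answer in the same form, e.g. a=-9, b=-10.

a=-5, b=45

A: cycles through -9, 0, 3, -5 every 4 steps. Step 11 lands at position 3 of the cycle → -5.
B: linear, +5 per step → 45 at step 11.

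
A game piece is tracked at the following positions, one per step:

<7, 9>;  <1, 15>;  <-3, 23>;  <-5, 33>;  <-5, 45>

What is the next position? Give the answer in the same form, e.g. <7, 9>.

<-3, 59>

Successive displacements: <-6, +6>, <-4, +8>, <-2, +10>, <+0, +12> — each changes by <+2, +2>.
step 5: <-5, 45> + <+2, +14> → <-3, 59>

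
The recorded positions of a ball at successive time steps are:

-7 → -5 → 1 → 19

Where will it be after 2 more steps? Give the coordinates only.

Step-to-step displacements: +2, +6, +18; each is 3× the previous.
step 4: 19 + 54 → 73
step 5: 73 + 162 → 235

235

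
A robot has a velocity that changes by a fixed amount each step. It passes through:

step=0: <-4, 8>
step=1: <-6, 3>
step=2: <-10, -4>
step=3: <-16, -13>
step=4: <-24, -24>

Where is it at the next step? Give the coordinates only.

<-34, -37>

Taking differences between consecutive positions: <-2, -5>, <-4, -7>, <-6, -9>, <-8, -11>. These grow by <-2, -2> each step.
step 5: <-24, -24> + <-10, -13> → <-34, -37>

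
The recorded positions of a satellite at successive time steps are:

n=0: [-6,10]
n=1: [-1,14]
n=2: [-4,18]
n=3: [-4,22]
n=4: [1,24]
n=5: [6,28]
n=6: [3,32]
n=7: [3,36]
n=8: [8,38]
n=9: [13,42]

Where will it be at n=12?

Step-to-step displacements: [+5,+4], [-3,+4], [+0,+4], [+5,+2], [+5,+4], [-3,+4], [+0,+4], [+5,+2], [+5,+4] — a repeating cycle of length 4.
step 10: apply [-3,+4] → [10,46]
step 11: apply [+0,+4] → [10,50]
step 12: apply [+5,+2] → [15,52]

[15,52]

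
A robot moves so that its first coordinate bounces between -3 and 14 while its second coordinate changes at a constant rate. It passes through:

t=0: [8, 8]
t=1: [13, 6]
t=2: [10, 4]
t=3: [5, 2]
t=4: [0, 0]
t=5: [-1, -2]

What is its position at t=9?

[9, -10]

The first coordinate reflects between -3 and 14, moving 5 per step.
  step 6: -1 → 4
  step 7: 4 → 9
  step 8: 9 → 14
  step 9: 14 → 9
The second coordinate changes by -2 each step: at step 9 it is -10.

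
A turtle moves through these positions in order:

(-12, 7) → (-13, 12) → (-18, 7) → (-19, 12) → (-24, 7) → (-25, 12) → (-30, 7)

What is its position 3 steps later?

(-37, 12)

Differencing gives (-1, +5), (-5, -5), (-1, +5), (-5, -5), (-1, +5), (-5, -5). This is the pattern (-1, +5), (-5, -5) repeated.
step 7: apply (-1, +5) → (-31, 12)
step 8: apply (-5, -5) → (-36, 7)
step 9: apply (-1, +5) → (-37, 12)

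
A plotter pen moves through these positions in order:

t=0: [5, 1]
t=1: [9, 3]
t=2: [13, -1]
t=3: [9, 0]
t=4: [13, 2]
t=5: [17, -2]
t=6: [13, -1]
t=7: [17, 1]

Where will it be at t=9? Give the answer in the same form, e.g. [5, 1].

Differencing gives [+4, +2], [+4, -4], [-4, +1], [+4, +2], [+4, -4], [-4, +1], [+4, +2]. This is the pattern [+4, +2], [+4, -4], [-4, +1] repeated.
step 8: apply [+4, -4] → [21, -3]
step 9: apply [-4, +1] → [17, -2]

[17, -2]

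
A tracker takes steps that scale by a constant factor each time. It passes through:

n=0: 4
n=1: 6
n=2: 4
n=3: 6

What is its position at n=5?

6

Step-to-step displacements: +2, -2, +2; each is -1× the previous.
step 4: 6 − 2 → 4
step 5: 4 + 2 → 6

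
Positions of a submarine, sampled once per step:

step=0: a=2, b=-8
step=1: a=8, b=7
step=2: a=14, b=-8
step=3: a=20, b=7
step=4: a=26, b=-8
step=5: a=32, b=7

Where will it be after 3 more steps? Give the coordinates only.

a=50, b=-8

A: linear, +6 per step → 50 at step 8.
B: cycles through -8, 7 every 2 steps. Step 8 lands at position 0 of the cycle → -8.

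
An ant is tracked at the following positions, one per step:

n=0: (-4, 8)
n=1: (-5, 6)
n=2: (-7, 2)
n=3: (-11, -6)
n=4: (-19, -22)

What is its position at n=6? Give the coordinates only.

(-67, -118)

Consecutive displacements (-1, -2), (-2, -4), (-4, -8), (-8, -16) scale by a factor of 2 each step.
step 5: (-19, -22) + (-16, -32) → (-35, -54)
step 6: (-35, -54) + (-32, -64) → (-67, -118)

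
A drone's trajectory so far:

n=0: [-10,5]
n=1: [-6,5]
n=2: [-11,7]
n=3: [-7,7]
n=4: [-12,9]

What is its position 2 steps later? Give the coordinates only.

[-13,11]

Differencing gives [+4,+0], [-5,+2], [+4,+0], [-5,+2]. This is the pattern [+4,+0], [-5,+2] repeated.
step 5: apply [+4,+0] → [-8,9]
step 6: apply [-5,+2] → [-13,11]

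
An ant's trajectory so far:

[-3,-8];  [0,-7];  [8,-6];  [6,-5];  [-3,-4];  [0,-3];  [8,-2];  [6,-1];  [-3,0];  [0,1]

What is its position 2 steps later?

First: cycles through -3, 0, 8, 6 every 4 steps. Step 11 lands at position 3 of the cycle → 6.
Second: linear, +1 per step → 3 at step 11.

[6,3]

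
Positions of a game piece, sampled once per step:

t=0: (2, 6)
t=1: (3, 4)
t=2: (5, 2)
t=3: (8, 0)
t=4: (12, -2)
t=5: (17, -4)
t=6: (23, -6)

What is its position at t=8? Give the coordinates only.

First differences are (+1, -2), (+2, -2), (+3, -2), (+4, -2), (+5, -2), (+6, -2); their common second difference is (+1, +0) (constant acceleration).
step 7: (23, -6) + (+7, -2) → (30, -8)
step 8: (30, -8) + (+8, -2) → (38, -10)

(38, -10)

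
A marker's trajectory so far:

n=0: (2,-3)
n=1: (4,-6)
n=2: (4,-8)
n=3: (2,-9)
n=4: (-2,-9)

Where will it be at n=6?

(-16,-6)

First differences are (+2,-3), (+0,-2), (-2,-1), (-4,+0); their common second difference is (-2,+1) (constant acceleration).
step 5: (-2,-9) + (-6,+1) → (-8,-8)
step 6: (-8,-8) + (-8,+2) → (-16,-6)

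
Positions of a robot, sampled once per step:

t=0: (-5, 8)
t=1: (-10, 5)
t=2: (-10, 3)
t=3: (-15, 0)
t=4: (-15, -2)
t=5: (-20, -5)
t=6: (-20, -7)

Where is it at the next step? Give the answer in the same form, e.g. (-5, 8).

(-25, -10)

Differencing gives (-5, -3), (+0, -2), (-5, -3), (+0, -2), (-5, -3), (+0, -2). This is the pattern (-5, -3), (+0, -2) repeated.
step 7: apply (-5, -3) → (-25, -10)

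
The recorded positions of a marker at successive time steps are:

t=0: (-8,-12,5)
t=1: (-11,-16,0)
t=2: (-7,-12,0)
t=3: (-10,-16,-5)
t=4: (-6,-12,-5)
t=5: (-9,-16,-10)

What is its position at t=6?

Differencing gives (-3,-4,-5), (+4,+4,+0), (-3,-4,-5), (+4,+4,+0), (-3,-4,-5). This is the pattern (-3,-4,-5), (+4,+4,+0) repeated.
step 6: apply (+4,+4,+0) → (-5,-12,-10)

(-5,-12,-10)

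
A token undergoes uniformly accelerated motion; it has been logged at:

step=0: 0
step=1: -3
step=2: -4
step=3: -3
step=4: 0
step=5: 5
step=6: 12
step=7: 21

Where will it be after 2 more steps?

Taking differences between consecutive positions: -3, -1, +1, +3, +5, +7, +9. These grow by +2 each step.
step 8: 21 + 11 → 32
step 9: 32 + 13 → 45

45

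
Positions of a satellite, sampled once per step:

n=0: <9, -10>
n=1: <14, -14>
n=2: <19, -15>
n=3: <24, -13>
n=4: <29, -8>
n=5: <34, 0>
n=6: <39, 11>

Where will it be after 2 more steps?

Taking differences between consecutive positions: <+5, -4>, <+5, -1>, <+5, +2>, <+5, +5>, <+5, +8>, <+5, +11>. These grow by <+0, +3> each step.
step 7: <39, 11> + <+5, +14> → <44, 25>
step 8: <44, 25> + <+5, +17> → <49, 42>

<49, 42>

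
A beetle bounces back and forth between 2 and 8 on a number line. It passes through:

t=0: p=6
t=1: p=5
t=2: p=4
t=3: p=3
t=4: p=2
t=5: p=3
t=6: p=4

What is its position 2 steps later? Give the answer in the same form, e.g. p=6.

p=6

The value reflects between 2 and 8, moving 1 per step.
  step 7: 4 → 5
  step 8: 5 → 6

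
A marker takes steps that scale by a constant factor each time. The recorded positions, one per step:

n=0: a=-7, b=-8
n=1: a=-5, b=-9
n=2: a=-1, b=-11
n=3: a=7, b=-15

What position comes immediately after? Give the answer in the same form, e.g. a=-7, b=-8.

Consecutive displacements (+2, -1), (+4, -2), (+8, -4) scale by a factor of 2 each step.
step 4: a=7, b=-15 + (+16, -8) → a=23, b=-23

a=23, b=-23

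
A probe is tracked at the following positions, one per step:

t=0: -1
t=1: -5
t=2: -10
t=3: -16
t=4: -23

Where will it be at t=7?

-50

Taking differences between consecutive positions: -4, -5, -6, -7. These grow by -1 each step.
step 5: -23 − 8 → -31
step 6: -31 − 9 → -40
step 7: -40 − 10 → -50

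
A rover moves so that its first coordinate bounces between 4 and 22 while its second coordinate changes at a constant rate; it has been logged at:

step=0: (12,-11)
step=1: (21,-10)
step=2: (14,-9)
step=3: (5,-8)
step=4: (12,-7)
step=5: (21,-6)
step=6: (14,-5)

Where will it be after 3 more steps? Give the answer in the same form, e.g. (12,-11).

The first coordinate travels 9 per step and bounces off the walls at 4 and 22.
  step 7: 14 → 5
  step 8: 5 → 12
  step 9: 12 → 21
The second coordinate changes by +1 each step: at step 9 it is -2.

(21,-2)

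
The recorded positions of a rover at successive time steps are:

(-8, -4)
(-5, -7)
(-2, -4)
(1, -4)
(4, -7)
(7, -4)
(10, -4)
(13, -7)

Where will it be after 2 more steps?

The first coordinate changes by +3 each step, so at step 9 it is -8 + 9·(3) = 19.
The second coordinate repeats the cycle [-4, -7, -4] with period 3; step 9 mod 3 = 0, giving -4.

(19, -4)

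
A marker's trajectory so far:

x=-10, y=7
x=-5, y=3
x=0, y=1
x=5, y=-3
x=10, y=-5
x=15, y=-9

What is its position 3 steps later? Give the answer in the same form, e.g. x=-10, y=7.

Differencing gives (+5,-4), (+5,-2), (+5,-4), (+5,-2), (+5,-4). This is the pattern (+5,-4), (+5,-2) repeated.
step 6: apply (+5,-2) → x=20, y=-11
step 7: apply (+5,-4) → x=25, y=-15
step 8: apply (+5,-2) → x=30, y=-17

x=30, y=-17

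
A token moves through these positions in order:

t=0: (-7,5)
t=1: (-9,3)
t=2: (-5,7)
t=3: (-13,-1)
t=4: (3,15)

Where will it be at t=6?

(35,47)

Consecutive displacements (-2,-2), (+4,+4), (-8,-8), (+16,+16) scale by a factor of -2 each step.
step 5: (3,15) + (-32,-32) → (-29,-17)
step 6: (-29,-17) + (+64,+64) → (35,47)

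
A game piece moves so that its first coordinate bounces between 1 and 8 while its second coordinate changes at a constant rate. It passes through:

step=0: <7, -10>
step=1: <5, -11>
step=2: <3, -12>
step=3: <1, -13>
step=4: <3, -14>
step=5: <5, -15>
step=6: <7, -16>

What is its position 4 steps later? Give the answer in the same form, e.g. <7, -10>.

The first coordinate reflects between 1 and 8, moving 2 per step.
  step 7: 7 → 7
  step 8: 7 → 5
  step 9: 5 → 3
  step 10: 3 → 1
The second coordinate changes by -1 each step: at step 10 it is -20.

<1, -20>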